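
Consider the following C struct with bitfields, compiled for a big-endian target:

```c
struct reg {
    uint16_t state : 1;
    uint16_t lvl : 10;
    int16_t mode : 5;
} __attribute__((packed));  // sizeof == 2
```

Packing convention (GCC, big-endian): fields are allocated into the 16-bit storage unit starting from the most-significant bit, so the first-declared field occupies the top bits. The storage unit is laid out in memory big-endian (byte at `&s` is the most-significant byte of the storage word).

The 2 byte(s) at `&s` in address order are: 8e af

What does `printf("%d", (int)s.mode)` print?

[0]=0x8e [1]=0xaf (big-endian) → word 0x8eaf
state:1 @ bit 15 → (0x8eaf>>15)&0x1 = 0x1
lvl:10 @ bit 5 → (0x8eaf>>5)&0x3ff = 0x75
mode:5 @ bit 0 → (0x8eaf>>0)&0x1f = 0xf  ←
mode signed 5b, MSB=0: value = 15

15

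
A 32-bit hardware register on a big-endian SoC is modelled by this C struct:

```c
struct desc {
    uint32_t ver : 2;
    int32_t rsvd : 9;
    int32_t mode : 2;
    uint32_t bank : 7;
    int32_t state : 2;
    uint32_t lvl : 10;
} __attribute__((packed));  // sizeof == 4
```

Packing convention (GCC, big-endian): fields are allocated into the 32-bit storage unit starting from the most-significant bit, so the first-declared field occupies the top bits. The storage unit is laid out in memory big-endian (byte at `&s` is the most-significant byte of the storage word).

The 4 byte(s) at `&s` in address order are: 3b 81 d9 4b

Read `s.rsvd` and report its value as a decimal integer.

[0]=0x3b [1]=0x81 [2]=0xd9 [3]=0x4b (big-endian) → word 0x3b81d94b
ver [30+:2] = (word>>30) & 0x3 = 0
rsvd [21+:9] = (word>>21) & 0x1ff = 476  ←
mode [19+:2] = (word>>19) & 0x3 = 0
bank [12+:7] = (word>>12) & 0x7f = 29
state [10+:2] = (word>>10) & 0x3 = 2
lvl [0+:10] = (word>>0) & 0x3ff = 331
rsvd signed 9b, MSB=1: 476 - 512 = -36

-36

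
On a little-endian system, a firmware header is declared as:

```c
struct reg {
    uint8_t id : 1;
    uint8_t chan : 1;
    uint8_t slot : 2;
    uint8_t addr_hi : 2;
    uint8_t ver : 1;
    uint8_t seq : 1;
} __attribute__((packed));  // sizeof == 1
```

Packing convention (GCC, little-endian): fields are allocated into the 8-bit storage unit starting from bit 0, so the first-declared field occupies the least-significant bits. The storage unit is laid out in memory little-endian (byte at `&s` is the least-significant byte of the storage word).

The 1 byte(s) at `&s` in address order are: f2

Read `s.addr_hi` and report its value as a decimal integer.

[0]=0xf2 (little-endian) → word 0xf2
id [0+:1] = (word>>0) & 0x1 = 0
chan [1+:1] = (word>>1) & 0x1 = 1
slot [2+:2] = (word>>2) & 0x3 = 0
addr_hi [4+:2] = (word>>4) & 0x3 = 3  ←
ver [6+:1] = (word>>6) & 0x1 = 1
seq [7+:1] = (word>>7) & 0x1 = 1

3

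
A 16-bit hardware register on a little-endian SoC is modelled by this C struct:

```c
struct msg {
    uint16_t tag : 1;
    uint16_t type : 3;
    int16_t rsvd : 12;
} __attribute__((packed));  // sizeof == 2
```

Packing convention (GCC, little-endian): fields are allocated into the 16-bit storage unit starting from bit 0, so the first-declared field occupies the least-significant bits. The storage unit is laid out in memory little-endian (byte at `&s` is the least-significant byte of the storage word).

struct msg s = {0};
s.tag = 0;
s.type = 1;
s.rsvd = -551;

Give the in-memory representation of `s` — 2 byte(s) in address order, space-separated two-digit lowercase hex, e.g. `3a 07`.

92 dd

[0+:1] tag=0 & 0x1 = 0x0; word=0x0000
[1+:3] type=1 & 0x7 = 0x1; word=0x0002
[4+:12] rsvd=-551 & 0xfff = 0xdd9; word=0xdd92
word = 0xdd92 → little-endian bytes:
  [0]=0x92  [1]=0xdd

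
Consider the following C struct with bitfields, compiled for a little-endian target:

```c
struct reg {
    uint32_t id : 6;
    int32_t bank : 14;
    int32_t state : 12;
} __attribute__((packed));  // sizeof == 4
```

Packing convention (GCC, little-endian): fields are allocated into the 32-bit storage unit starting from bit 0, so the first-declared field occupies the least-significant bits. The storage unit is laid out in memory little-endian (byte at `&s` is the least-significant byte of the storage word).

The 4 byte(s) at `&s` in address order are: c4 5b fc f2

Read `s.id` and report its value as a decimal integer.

4

[0]=0xc4 [1]=0x5b [2]=0xfc [3]=0xf2 (little-endian) → word 0xf2fc5bc4
id:6 @ bit 0 → (0xf2fc5bc4>>0)&0x3f = 0x4  ←
bank:14 @ bit 6 → (0xf2fc5bc4>>6)&0x3fff = 0x316f
state:12 @ bit 20 → (0xf2fc5bc4>>20)&0xfff = 0xf2f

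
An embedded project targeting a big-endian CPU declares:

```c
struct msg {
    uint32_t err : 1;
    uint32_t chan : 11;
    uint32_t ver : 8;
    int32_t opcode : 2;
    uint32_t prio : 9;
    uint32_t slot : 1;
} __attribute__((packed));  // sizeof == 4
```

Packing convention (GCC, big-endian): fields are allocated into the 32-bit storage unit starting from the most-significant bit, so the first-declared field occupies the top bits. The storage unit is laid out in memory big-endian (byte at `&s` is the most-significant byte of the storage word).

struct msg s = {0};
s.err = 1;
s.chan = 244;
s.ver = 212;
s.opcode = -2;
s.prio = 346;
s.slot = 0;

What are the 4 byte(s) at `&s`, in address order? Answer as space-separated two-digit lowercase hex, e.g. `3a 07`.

[31+:1] err=1 & 0x1 = 0x1; word=0x80000000
[20+:11] chan=244 & 0x7ff = 0xf4; word=0x8f400000
[12+:8] ver=212 & 0xff = 0xd4; word=0x8f4d4000
[10+:2] opcode=-2 & 0x3 = 0x2; word=0x8f4d4800
[1+:9] prio=346 & 0x1ff = 0x15a; word=0x8f4d4ab4
[0+:1] slot=0 & 0x1 = 0x0; word=0x8f4d4ab4
word = 0x8f4d4ab4 → big-endian bytes:
  [0]=0x8f  [1]=0x4d  [2]=0x4a  [3]=0xb4

8f 4d 4a b4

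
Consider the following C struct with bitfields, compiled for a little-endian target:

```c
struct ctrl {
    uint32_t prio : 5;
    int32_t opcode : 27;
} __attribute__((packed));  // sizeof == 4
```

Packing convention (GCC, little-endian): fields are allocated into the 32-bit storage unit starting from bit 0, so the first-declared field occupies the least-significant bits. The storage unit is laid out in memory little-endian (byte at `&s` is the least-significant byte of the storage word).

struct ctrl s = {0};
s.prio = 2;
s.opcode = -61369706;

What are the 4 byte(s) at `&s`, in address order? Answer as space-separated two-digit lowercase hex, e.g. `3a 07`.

[0+:5] prio=2 & 0x1f = 0x2; word=0x00000002
[5+:27] opcode=-61369706 & 0x7ffffff = 0x4579296; word=0x8af252c2
word = 0x8af252c2 → little-endian bytes:
  [0]=0xc2  [1]=0x52  [2]=0xf2  [3]=0x8a

c2 52 f2 8a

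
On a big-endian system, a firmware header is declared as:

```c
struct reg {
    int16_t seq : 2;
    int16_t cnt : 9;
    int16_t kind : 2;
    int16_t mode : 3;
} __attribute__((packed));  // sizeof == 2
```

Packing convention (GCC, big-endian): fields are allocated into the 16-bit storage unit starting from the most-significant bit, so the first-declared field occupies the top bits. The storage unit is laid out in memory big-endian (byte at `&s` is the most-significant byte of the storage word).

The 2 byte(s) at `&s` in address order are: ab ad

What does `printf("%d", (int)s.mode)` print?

-3

[0]=0xab [1]=0xad (big-endian) → word 0xabad
seq [14+:2] = (word>>14) & 0x3 = 2
cnt [5+:9] = (word>>5) & 0x1ff = 349
kind [3+:2] = (word>>3) & 0x3 = 1
mode [0+:3] = (word>>0) & 0x7 = 5  ←
mode signed 3b, MSB=1: 5 - 8 = -3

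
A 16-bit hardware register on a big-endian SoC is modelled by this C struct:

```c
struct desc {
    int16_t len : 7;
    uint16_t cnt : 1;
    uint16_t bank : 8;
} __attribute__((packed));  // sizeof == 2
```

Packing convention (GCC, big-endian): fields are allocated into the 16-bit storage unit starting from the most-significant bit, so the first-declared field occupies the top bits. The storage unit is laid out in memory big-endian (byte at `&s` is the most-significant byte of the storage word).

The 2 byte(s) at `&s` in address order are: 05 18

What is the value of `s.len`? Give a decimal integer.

2

[0]=0x05 [1]=0x18 (big-endian) → word 0x0518
len:7 @ bit 9 → (0x0518>>9)&0x7f = 0x2  ←
cnt:1 @ bit 8 → (0x0518>>8)&0x1 = 0x1
bank:8 @ bit 0 → (0x0518>>0)&0xff = 0x18
len signed 7b, MSB=0: value = 2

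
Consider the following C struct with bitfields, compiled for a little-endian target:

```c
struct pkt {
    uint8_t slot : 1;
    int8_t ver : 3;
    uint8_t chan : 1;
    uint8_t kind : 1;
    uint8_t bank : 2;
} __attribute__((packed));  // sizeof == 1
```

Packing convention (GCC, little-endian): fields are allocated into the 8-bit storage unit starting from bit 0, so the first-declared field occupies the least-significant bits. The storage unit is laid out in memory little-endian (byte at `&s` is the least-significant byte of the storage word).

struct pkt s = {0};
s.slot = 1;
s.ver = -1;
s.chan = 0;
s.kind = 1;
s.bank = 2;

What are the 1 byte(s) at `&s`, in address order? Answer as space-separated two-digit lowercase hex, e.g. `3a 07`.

af

[0+:1] slot=1 & 0x1 = 0x1; word=0x01
[1+:3] ver=-1 & 0x7 = 0x7; word=0x0f
[4+:1] chan=0 & 0x1 = 0x0; word=0x0f
[5+:1] kind=1 & 0x1 = 0x1; word=0x2f
[6+:2] bank=2 & 0x3 = 0x2; word=0xaf
word = 0xaf → little-endian bytes:
  [0]=0xaf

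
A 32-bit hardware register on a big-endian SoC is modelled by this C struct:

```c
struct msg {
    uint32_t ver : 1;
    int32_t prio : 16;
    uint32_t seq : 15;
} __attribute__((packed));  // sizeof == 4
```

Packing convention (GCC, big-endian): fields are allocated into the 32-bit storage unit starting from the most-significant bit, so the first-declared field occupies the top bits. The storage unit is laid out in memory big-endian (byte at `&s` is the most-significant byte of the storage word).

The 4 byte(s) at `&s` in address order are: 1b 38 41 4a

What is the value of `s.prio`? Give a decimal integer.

[0]=0x1b [1]=0x38 [2]=0x41 [3]=0x4a (big-endian) → word 0x1b38414a
ver [31+:1] = (word>>31) & 0x1 = 0
prio [15+:16] = (word>>15) & 0xffff = 13936  ←
seq [0+:15] = (word>>0) & 0x7fff = 16714
prio signed 16b, MSB=0: value = 13936

13936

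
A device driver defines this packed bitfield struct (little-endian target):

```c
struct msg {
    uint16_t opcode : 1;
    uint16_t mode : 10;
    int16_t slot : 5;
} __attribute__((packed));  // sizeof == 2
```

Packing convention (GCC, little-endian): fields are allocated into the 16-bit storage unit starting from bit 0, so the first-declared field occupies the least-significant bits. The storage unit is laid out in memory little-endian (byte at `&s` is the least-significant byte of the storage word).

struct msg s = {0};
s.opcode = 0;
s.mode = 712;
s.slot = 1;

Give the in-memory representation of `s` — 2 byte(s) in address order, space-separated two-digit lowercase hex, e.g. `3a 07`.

opcode (1b) val=0 bits=0x0 at bit 0: 0x0000
mode (10b) val=712 bits=0x2c8 at bit 1: 0x0590
slot (5b) val=1 bits=0x1 at bit 11: 0x0d90
word = 0x0d90 → little-endian bytes:
  [0]=0x90  [1]=0x0d

90 0d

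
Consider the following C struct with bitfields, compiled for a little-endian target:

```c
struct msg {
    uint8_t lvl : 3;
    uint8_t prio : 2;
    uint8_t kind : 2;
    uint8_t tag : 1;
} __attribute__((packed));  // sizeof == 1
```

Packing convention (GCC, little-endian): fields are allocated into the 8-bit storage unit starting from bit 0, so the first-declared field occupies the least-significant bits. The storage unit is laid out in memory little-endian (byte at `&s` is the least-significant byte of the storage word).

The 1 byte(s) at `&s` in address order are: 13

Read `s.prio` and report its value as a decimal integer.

[0]=0x13 (little-endian) → word 0x13
lvl:3 @ bit 0 → (0x13>>0)&0x7 = 0x3
prio:2 @ bit 3 → (0x13>>3)&0x3 = 0x2  ←
kind:2 @ bit 5 → (0x13>>5)&0x3 = 0x0
tag:1 @ bit 7 → (0x13>>7)&0x1 = 0x0

2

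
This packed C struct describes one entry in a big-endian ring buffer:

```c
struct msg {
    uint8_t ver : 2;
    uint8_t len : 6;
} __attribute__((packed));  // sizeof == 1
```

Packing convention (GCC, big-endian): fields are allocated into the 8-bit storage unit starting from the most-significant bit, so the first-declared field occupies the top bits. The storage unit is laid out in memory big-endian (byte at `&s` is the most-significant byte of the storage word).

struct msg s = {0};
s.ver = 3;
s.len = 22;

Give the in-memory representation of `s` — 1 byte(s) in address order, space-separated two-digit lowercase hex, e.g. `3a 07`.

d6

ver (2b) val=3 bits=0x3 at bit 6: 0xc0
len (6b) val=22 bits=0x16 at bit 0: 0xd6
word = 0xd6 → big-endian bytes:
  [0]=0xd6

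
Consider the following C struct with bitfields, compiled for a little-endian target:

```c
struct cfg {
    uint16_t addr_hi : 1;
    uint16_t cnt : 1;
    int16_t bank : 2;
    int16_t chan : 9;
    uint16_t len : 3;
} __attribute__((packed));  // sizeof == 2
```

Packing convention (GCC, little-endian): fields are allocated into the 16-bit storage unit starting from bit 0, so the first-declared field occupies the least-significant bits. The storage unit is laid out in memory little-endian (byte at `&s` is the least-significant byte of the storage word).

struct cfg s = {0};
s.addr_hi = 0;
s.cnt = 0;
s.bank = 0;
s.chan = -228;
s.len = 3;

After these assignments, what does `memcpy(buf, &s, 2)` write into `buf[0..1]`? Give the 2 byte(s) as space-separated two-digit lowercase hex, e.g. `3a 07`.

c0 71

addr_hi (1b) val=0 bits=0x0 at bit 0: 0x0000
cnt (1b) val=0 bits=0x0 at bit 1: 0x0000
bank (2b) val=0 bits=0x0 at bit 2: 0x0000
chan (9b) val=-228 bits=0x11c at bit 4: 0x11c0
len (3b) val=3 bits=0x3 at bit 13: 0x71c0
word = 0x71c0 → little-endian bytes:
  [0]=0xc0  [1]=0x71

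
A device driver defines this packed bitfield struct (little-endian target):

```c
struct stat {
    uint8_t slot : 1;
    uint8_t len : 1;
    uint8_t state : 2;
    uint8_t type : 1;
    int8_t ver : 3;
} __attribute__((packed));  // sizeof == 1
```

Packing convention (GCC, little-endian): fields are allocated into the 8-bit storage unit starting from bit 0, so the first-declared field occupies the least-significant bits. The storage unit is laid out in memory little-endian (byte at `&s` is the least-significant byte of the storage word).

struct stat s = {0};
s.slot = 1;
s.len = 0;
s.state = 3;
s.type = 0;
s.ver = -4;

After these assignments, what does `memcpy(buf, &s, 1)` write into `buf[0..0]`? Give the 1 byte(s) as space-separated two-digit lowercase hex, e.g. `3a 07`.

8d

[0+:1] slot=1 & 0x1 = 0x1; word=0x01
[1+:1] len=0 & 0x1 = 0x0; word=0x01
[2+:2] state=3 & 0x3 = 0x3; word=0x0d
[4+:1] type=0 & 0x1 = 0x0; word=0x0d
[5+:3] ver=-4 & 0x7 = 0x4; word=0x8d
word = 0x8d → little-endian bytes:
  [0]=0x8d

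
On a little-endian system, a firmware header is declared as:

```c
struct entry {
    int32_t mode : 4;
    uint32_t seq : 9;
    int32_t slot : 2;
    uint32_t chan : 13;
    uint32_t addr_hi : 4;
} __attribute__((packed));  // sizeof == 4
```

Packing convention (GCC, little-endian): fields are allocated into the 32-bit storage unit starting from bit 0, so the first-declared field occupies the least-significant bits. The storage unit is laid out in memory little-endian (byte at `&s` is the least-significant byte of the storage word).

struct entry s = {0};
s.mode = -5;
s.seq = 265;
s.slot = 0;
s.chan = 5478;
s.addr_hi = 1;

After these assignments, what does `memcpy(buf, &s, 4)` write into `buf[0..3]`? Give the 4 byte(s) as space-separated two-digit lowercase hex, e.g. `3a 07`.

9b 10 b3 1a

mode (4b) val=-5 bits=0xb at bit 0: 0x0000000b
seq (9b) val=265 bits=0x109 at bit 4: 0x0000109b
slot (2b) val=0 bits=0x0 at bit 13: 0x0000109b
chan (13b) val=5478 bits=0x1566 at bit 15: 0x0ab3109b
addr_hi (4b) val=1 bits=0x1 at bit 28: 0x1ab3109b
word = 0x1ab3109b → little-endian bytes:
  [0]=0x9b  [1]=0x10  [2]=0xb3  [3]=0x1a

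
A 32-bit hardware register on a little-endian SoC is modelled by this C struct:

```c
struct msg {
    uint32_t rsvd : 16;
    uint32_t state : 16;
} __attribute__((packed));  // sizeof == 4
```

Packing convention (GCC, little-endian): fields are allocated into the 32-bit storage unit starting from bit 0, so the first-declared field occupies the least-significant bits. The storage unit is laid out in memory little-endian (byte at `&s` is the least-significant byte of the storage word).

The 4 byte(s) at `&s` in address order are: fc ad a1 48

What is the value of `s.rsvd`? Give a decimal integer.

44540

[0]=0xfc [1]=0xad [2]=0xa1 [3]=0x48 (little-endian) → word 0x48a1adfc
rsvd:16 @ bit 0 → (0x48a1adfc>>0)&0xffff = 0xadfc  ←
state:16 @ bit 16 → (0x48a1adfc>>16)&0xffff = 0x48a1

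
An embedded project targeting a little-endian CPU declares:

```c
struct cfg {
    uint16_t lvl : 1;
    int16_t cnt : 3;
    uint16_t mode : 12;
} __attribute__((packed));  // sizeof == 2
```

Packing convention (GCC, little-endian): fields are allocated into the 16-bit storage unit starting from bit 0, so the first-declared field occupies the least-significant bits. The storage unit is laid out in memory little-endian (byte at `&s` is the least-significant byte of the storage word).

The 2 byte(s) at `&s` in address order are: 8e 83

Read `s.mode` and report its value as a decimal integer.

2104

[0]=0x8e [1]=0x83 (little-endian) → word 0x838e
lvl:1 @ bit 0 → (0x838e>>0)&0x1 = 0x0
cnt:3 @ bit 1 → (0x838e>>1)&0x7 = 0x7
mode:12 @ bit 4 → (0x838e>>4)&0xfff = 0x838  ←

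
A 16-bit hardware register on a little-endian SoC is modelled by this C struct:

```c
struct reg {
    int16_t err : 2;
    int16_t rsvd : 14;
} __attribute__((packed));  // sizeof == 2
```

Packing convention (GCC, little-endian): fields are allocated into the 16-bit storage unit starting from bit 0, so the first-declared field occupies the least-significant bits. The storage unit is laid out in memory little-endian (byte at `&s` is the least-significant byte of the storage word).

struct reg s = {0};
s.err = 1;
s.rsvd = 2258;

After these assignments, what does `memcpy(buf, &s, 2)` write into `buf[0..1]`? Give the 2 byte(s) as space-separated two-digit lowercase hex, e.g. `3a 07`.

err:2 = 1 → 0x1 << 0 → word 0x0001
rsvd:14 = 2258 → 0x8d2 << 2 → word 0x2349
word = 0x2349 → little-endian bytes:
  [0]=0x49  [1]=0x23

49 23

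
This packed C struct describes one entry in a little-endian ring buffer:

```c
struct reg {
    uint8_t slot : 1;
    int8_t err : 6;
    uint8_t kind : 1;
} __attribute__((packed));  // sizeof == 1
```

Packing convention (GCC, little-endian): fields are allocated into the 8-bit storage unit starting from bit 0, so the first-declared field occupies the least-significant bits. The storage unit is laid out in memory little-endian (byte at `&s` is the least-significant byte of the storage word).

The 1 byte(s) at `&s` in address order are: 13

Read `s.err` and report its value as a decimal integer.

[0]=0x13 (little-endian) → word 0x13
slot:1 @ bit 0 → (0x13>>0)&0x1 = 0x1
err:6 @ bit 1 → (0x13>>1)&0x3f = 0x9  ←
kind:1 @ bit 7 → (0x13>>7)&0x1 = 0x0
err signed 6b, MSB=0: value = 9

9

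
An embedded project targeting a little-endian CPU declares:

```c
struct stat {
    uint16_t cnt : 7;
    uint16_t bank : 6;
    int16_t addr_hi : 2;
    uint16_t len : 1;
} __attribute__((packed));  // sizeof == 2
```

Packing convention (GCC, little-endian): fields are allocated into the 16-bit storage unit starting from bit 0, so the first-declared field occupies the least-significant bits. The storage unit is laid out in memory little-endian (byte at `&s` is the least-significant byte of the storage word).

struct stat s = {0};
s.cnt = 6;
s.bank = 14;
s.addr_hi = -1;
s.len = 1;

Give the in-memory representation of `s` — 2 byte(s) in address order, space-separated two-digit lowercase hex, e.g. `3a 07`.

cnt:7 = 6 → 0x6 << 0 → word 0x0006
bank:6 = 14 → 0xe << 7 → word 0x0706
addr_hi:2 = -1 → 0x3 << 13 → word 0x6706
len:1 = 1 → 0x1 << 15 → word 0xe706
word = 0xe706 → little-endian bytes:
  [0]=0x06  [1]=0xe7

06 e7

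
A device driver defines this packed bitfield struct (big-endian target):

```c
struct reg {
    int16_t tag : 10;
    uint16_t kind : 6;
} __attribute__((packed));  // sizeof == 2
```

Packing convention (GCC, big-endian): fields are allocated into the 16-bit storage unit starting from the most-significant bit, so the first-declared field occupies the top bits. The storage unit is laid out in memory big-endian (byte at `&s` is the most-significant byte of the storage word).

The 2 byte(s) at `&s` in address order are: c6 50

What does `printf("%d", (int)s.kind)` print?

[0]=0xc6 [1]=0x50 (big-endian) → word 0xc650
tag:10 @ bit 6 → (0xc650>>6)&0x3ff = 0x319
kind:6 @ bit 0 → (0xc650>>0)&0x3f = 0x10  ←

16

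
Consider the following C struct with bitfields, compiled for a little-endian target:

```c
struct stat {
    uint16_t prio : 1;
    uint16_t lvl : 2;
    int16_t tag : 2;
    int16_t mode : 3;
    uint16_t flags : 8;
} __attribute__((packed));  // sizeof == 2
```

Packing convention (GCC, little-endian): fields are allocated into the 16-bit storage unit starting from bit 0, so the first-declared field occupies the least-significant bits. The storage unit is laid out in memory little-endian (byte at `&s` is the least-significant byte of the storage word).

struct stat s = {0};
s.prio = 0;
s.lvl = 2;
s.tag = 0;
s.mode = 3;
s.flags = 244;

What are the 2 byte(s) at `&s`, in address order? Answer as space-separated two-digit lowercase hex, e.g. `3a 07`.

prio:1 = 0 → 0x0 << 0 → word 0x0000
lvl:2 = 2 → 0x2 << 1 → word 0x0004
tag:2 = 0 → 0x0 << 3 → word 0x0004
mode:3 = 3 → 0x3 << 5 → word 0x0064
flags:8 = 244 → 0xf4 << 8 → word 0xf464
word = 0xf464 → little-endian bytes:
  [0]=0x64  [1]=0xf4

64 f4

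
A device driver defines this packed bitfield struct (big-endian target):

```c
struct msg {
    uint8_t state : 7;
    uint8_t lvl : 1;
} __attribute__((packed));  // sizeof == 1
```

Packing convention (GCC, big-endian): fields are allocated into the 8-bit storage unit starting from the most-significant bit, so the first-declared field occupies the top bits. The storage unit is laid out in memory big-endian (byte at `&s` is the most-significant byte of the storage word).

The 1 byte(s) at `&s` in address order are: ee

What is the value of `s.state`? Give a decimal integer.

119

[0]=0xee (big-endian) → word 0xee
state:7 @ bit 1 → (0xee>>1)&0x7f = 0x77  ←
lvl:1 @ bit 0 → (0xee>>0)&0x1 = 0x0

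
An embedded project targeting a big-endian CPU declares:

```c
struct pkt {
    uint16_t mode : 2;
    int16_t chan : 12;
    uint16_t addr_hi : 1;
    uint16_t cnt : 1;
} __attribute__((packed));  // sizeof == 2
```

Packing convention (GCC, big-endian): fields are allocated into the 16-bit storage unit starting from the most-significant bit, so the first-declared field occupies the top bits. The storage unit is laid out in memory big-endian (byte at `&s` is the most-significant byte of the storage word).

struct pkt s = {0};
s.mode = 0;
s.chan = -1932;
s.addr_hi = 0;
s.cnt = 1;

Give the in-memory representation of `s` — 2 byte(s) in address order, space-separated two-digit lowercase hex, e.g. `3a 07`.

mode:2 = 0 → 0x0 << 14 → word 0x0000
chan:12 = -1932 → 0x874 << 2 → word 0x21d0
addr_hi:1 = 0 → 0x0 << 1 → word 0x21d0
cnt:1 = 1 → 0x1 << 0 → word 0x21d1
word = 0x21d1 → big-endian bytes:
  [0]=0x21  [1]=0xd1

21 d1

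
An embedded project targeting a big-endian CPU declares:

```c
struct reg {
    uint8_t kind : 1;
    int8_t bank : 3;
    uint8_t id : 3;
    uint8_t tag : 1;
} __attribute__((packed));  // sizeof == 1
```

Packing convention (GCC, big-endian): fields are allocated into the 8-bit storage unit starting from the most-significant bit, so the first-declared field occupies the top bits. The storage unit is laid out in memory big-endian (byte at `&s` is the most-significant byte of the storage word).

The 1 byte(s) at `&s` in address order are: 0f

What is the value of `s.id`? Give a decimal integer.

7

[0]=0x0f (big-endian) → word 0x0f
kind [7+:1] = (word>>7) & 0x1 = 0
bank [4+:3] = (word>>4) & 0x7 = 0
id [1+:3] = (word>>1) & 0x7 = 7  ←
tag [0+:1] = (word>>0) & 0x1 = 1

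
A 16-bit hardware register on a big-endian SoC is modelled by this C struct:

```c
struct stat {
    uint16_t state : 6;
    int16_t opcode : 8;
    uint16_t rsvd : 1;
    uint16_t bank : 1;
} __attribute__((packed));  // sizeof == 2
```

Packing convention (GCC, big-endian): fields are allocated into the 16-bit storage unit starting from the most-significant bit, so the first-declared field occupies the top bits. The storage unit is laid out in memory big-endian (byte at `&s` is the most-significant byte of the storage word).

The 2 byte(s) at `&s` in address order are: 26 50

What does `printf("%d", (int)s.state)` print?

[0]=0x26 [1]=0x50 (big-endian) → word 0x2650
state [10+:6] = (word>>10) & 0x3f = 9  ←
opcode [2+:8] = (word>>2) & 0xff = 148
rsvd [1+:1] = (word>>1) & 0x1 = 0
bank [0+:1] = (word>>0) & 0x1 = 0

9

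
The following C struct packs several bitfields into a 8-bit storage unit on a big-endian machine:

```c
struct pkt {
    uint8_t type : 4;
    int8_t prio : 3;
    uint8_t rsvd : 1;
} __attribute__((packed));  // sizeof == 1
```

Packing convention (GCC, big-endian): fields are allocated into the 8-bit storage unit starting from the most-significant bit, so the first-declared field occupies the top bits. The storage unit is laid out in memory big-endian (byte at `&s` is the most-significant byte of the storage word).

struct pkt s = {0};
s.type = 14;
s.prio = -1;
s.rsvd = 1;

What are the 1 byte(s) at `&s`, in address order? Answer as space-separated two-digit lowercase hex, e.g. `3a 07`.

type (4b) val=14 bits=0xe at bit 4: 0xe0
prio (3b) val=-1 bits=0x7 at bit 1: 0xee
rsvd (1b) val=1 bits=0x1 at bit 0: 0xef
word = 0xef → big-endian bytes:
  [0]=0xef

ef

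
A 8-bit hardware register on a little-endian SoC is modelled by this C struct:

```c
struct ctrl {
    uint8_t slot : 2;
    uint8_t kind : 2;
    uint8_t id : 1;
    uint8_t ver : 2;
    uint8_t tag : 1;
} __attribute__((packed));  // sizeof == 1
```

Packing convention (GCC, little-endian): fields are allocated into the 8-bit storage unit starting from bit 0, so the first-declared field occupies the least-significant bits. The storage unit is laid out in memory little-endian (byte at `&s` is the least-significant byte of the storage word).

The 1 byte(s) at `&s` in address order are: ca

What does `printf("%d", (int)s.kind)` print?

2

[0]=0xca (little-endian) → word 0xca
slot:2 @ bit 0 → (0xca>>0)&0x3 = 0x2
kind:2 @ bit 2 → (0xca>>2)&0x3 = 0x2  ←
id:1 @ bit 4 → (0xca>>4)&0x1 = 0x0
ver:2 @ bit 5 → (0xca>>5)&0x3 = 0x2
tag:1 @ bit 7 → (0xca>>7)&0x1 = 0x1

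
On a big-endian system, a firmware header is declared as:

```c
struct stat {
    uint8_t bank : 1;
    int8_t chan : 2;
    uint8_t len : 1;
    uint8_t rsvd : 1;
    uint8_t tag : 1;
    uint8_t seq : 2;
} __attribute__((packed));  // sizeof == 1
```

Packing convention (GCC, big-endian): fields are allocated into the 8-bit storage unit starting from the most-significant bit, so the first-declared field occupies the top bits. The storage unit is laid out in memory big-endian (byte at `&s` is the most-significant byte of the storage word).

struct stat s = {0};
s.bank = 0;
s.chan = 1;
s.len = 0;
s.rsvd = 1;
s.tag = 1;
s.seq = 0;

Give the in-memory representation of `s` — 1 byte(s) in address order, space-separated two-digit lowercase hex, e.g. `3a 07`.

[7+:1] bank=0 & 0x1 = 0x0; word=0x00
[5+:2] chan=1 & 0x3 = 0x1; word=0x20
[4+:1] len=0 & 0x1 = 0x0; word=0x20
[3+:1] rsvd=1 & 0x1 = 0x1; word=0x28
[2+:1] tag=1 & 0x1 = 0x1; word=0x2c
[0+:2] seq=0 & 0x3 = 0x0; word=0x2c
word = 0x2c → big-endian bytes:
  [0]=0x2c

2c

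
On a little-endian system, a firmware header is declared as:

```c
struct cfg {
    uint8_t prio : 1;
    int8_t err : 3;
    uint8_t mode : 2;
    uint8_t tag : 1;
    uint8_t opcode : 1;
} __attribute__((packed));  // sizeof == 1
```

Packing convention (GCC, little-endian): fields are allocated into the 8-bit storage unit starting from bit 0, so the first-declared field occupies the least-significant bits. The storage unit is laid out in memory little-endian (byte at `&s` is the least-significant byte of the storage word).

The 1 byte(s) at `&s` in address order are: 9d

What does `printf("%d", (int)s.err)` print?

-2

[0]=0x9d (little-endian) → word 0x9d
prio:1 @ bit 0 → (0x9d>>0)&0x1 = 0x1
err:3 @ bit 1 → (0x9d>>1)&0x7 = 0x6  ←
mode:2 @ bit 4 → (0x9d>>4)&0x3 = 0x1
tag:1 @ bit 6 → (0x9d>>6)&0x1 = 0x0
opcode:1 @ bit 7 → (0x9d>>7)&0x1 = 0x1
err signed 3b, MSB=1: 6 - 8 = -2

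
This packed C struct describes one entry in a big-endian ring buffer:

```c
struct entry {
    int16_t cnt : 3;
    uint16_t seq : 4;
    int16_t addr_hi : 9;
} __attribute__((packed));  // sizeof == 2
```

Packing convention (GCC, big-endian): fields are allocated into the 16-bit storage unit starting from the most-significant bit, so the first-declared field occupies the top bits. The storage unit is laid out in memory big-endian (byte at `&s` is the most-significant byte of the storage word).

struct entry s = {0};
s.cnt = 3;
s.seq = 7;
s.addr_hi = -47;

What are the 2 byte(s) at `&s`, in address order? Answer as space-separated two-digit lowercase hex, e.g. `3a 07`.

6f d1

cnt:3 = 3 → 0x3 << 13 → word 0x6000
seq:4 = 7 → 0x7 << 9 → word 0x6e00
addr_hi:9 = -47 → 0x1d1 << 0 → word 0x6fd1
word = 0x6fd1 → big-endian bytes:
  [0]=0x6f  [1]=0xd1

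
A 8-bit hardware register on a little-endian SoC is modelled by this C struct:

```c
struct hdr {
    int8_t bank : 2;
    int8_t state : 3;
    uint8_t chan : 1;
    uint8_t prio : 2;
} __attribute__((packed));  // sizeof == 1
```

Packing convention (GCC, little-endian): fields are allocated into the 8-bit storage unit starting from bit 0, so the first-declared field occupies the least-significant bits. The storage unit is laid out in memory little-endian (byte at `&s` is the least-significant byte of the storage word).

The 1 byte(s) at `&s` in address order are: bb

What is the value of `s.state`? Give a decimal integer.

-2

[0]=0xbb (little-endian) → word 0xbb
bank:2 @ bit 0 → (0xbb>>0)&0x3 = 0x3
state:3 @ bit 2 → (0xbb>>2)&0x7 = 0x6  ←
chan:1 @ bit 5 → (0xbb>>5)&0x1 = 0x1
prio:2 @ bit 6 → (0xbb>>6)&0x3 = 0x2
state signed 3b, MSB=1: 6 - 8 = -2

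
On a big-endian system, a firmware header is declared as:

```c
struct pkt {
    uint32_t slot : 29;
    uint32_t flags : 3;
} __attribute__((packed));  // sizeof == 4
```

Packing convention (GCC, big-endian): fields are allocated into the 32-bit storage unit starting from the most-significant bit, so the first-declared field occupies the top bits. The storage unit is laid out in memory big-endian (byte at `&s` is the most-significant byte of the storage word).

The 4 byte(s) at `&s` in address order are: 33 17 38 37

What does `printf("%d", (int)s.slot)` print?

107144966

[0]=0x33 [1]=0x17 [2]=0x38 [3]=0x37 (big-endian) → word 0x33173837
slot [3+:29] = (word>>3) & 0x1fffffff = 107144966  ←
flags [0+:3] = (word>>0) & 0x7 = 7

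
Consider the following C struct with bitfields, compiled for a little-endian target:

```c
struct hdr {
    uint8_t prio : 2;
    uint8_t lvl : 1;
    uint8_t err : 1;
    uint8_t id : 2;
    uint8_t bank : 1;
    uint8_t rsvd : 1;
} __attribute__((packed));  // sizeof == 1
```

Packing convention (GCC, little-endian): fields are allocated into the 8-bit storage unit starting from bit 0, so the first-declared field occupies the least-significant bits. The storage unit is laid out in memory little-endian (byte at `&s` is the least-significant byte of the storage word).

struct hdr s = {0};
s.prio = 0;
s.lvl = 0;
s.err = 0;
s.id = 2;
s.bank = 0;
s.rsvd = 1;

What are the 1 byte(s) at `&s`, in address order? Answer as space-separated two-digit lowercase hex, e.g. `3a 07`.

prio (2b) val=0 bits=0x0 at bit 0: 0x00
lvl (1b) val=0 bits=0x0 at bit 2: 0x00
err (1b) val=0 bits=0x0 at bit 3: 0x00
id (2b) val=2 bits=0x2 at bit 4: 0x20
bank (1b) val=0 bits=0x0 at bit 6: 0x20
rsvd (1b) val=1 bits=0x1 at bit 7: 0xa0
word = 0xa0 → little-endian bytes:
  [0]=0xa0

a0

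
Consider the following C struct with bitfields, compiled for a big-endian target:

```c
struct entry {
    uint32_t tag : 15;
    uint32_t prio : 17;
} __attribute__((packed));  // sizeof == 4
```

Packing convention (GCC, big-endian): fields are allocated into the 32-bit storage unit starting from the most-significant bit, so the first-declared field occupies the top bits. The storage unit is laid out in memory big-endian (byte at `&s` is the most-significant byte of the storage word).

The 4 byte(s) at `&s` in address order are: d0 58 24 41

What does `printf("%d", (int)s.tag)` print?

[0]=0xd0 [1]=0x58 [2]=0x24 [3]=0x41 (big-endian) → word 0xd0582441
tag [17+:15] = (word>>17) & 0x7fff = 26668  ←
prio [0+:17] = (word>>0) & 0x1ffff = 9281

26668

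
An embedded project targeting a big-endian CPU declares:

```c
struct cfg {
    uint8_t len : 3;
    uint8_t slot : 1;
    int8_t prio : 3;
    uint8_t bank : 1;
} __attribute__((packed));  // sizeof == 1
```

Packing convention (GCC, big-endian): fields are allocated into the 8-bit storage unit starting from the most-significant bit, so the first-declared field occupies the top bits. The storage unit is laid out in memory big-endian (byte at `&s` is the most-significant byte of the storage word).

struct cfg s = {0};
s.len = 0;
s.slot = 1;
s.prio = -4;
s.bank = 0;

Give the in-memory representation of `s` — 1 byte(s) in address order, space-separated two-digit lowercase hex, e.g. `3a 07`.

len:3 = 0 → 0x0 << 5 → word 0x00
slot:1 = 1 → 0x1 << 4 → word 0x10
prio:3 = -4 → 0x4 << 1 → word 0x18
bank:1 = 0 → 0x0 << 0 → word 0x18
word = 0x18 → big-endian bytes:
  [0]=0x18

18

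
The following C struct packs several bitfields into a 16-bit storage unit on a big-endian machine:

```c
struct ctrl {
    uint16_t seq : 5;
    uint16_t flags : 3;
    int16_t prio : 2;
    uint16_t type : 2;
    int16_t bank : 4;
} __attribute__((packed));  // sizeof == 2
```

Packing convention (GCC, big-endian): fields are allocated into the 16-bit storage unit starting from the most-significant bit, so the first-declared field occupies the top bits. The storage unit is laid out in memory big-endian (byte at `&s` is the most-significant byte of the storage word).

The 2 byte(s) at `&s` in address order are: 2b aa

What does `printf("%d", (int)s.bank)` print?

-6

[0]=0x2b [1]=0xaa (big-endian) → word 0x2baa
seq [11+:5] = (word>>11) & 0x1f = 5
flags [8+:3] = (word>>8) & 0x7 = 3
prio [6+:2] = (word>>6) & 0x3 = 2
type [4+:2] = (word>>4) & 0x3 = 2
bank [0+:4] = (word>>0) & 0xf = 10  ←
bank signed 4b, MSB=1: 10 - 16 = -6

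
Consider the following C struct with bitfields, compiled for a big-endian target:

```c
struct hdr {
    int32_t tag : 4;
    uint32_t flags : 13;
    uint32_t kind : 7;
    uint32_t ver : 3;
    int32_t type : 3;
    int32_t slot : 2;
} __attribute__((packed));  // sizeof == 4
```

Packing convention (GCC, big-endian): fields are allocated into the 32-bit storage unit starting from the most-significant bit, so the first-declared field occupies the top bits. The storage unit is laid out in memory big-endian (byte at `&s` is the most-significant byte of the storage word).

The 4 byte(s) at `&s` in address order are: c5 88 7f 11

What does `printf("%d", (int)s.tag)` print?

-4

[0]=0xc5 [1]=0x88 [2]=0x7f [3]=0x11 (big-endian) → word 0xc5887f11
tag [28+:4] = (word>>28) & 0xf = 12  ←
flags [15+:13] = (word>>15) & 0x1fff = 2832
kind [8+:7] = (word>>8) & 0x7f = 127
ver [5+:3] = (word>>5) & 0x7 = 0
type [2+:3] = (word>>2) & 0x7 = 4
slot [0+:2] = (word>>0) & 0x3 = 1
tag signed 4b, MSB=1: 12 - 16 = -4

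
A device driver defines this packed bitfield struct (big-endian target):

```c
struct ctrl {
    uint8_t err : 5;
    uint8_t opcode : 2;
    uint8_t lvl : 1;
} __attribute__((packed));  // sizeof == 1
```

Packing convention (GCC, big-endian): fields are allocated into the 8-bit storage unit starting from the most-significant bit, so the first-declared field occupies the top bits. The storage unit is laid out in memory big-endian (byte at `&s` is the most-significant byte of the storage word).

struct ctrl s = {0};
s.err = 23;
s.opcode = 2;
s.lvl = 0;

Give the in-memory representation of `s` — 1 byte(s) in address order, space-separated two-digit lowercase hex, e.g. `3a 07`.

err (5b) val=23 bits=0x17 at bit 3: 0xb8
opcode (2b) val=2 bits=0x2 at bit 1: 0xbc
lvl (1b) val=0 bits=0x0 at bit 0: 0xbc
word = 0xbc → big-endian bytes:
  [0]=0xbc

bc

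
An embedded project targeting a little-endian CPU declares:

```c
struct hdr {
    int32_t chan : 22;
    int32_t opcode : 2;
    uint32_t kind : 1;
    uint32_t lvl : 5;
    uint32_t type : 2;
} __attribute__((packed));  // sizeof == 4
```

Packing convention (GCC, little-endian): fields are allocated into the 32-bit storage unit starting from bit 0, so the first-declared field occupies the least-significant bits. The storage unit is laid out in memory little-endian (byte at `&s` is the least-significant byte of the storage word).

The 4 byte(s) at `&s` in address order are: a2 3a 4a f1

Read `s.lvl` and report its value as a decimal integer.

24

[0]=0xa2 [1]=0x3a [2]=0x4a [3]=0xf1 (little-endian) → word 0xf14a3aa2
chan [0+:22] = (word>>0) & 0x3fffff = 670370
opcode [22+:2] = (word>>22) & 0x3 = 1
kind [24+:1] = (word>>24) & 0x1 = 1
lvl [25+:5] = (word>>25) & 0x1f = 24  ←
type [30+:2] = (word>>30) & 0x3 = 3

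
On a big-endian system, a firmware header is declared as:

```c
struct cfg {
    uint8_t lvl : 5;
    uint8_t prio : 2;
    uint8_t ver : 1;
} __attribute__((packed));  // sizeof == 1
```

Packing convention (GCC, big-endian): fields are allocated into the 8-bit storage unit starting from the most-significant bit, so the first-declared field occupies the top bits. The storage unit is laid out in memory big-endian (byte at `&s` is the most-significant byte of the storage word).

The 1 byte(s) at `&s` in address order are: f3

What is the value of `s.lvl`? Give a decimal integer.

[0]=0xf3 (big-endian) → word 0xf3
lvl:5 @ bit 3 → (0xf3>>3)&0x1f = 0x1e  ←
prio:2 @ bit 1 → (0xf3>>1)&0x3 = 0x1
ver:1 @ bit 0 → (0xf3>>0)&0x1 = 0x1

30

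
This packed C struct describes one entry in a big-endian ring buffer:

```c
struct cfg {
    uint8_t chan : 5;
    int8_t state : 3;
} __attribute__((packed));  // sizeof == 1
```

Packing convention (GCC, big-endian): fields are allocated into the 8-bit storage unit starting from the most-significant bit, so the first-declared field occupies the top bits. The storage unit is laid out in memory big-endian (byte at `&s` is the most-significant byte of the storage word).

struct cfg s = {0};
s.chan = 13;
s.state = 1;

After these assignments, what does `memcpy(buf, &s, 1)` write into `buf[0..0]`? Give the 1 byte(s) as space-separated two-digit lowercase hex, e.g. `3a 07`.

69

chan (5b) val=13 bits=0xd at bit 3: 0x68
state (3b) val=1 bits=0x1 at bit 0: 0x69
word = 0x69 → big-endian bytes:
  [0]=0x69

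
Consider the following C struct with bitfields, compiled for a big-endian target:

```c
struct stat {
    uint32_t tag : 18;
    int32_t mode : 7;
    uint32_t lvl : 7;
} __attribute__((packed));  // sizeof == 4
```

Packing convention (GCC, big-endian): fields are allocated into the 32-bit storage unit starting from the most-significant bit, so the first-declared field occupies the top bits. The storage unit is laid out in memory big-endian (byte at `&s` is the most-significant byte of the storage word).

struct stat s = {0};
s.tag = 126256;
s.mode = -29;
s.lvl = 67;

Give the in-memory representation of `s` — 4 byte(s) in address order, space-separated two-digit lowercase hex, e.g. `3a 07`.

7b 4c 31 c3

tag:18 = 126256 → 0x1ed30 << 14 → word 0x7b4c0000
mode:7 = -29 → 0x63 << 7 → word 0x7b4c3180
lvl:7 = 67 → 0x43 << 0 → word 0x7b4c31c3
word = 0x7b4c31c3 → big-endian bytes:
  [0]=0x7b  [1]=0x4c  [2]=0x31  [3]=0xc3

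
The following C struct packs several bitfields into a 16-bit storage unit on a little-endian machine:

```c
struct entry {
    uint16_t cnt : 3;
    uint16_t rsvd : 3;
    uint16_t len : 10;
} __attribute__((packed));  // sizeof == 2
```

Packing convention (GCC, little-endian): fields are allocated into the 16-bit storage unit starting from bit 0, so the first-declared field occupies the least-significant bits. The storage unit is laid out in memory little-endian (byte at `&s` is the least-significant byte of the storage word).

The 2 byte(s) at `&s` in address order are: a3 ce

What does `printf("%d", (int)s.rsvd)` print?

[0]=0xa3 [1]=0xce (little-endian) → word 0xcea3
cnt [0+:3] = (word>>0) & 0x7 = 3
rsvd [3+:3] = (word>>3) & 0x7 = 4  ←
len [6+:10] = (word>>6) & 0x3ff = 826

4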